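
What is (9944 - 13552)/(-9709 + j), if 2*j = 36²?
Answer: 88/221 ≈ 0.39819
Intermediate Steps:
j = 648 (j = (½)*36² = (½)*1296 = 648)
(9944 - 13552)/(-9709 + j) = (9944 - 13552)/(-9709 + 648) = -3608/(-9061) = -3608*(-1/9061) = 88/221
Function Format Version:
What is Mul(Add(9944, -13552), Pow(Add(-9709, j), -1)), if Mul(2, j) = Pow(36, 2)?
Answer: Rational(88, 221) ≈ 0.39819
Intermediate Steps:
j = 648 (j = Mul(Rational(1, 2), Pow(36, 2)) = Mul(Rational(1, 2), 1296) = 648)
Mul(Add(9944, -13552), Pow(Add(-9709, j), -1)) = Mul(Add(9944, -13552), Pow(Add(-9709, 648), -1)) = Mul(-3608, Pow(-9061, -1)) = Mul(-3608, Rational(-1, 9061)) = Rational(88, 221)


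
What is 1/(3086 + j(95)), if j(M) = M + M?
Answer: 1/3276 ≈ 0.00030525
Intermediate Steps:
j(M) = 2*M
1/(3086 + j(95)) = 1/(3086 + 2*95) = 1/(3086 + 190) = 1/3276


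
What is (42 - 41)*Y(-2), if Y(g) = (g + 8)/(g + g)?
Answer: -3/2 ≈ -1.5000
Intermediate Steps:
Y(g) = (8 + g)/(2*g) (Y(g) = (8 + g)/((2*g)) = (8 + g)*(1/(2*g)) = (8 + g)/(2*g))
(42 - 41)*Y(-2) = (42 - 41)*((½)*(8 - 2)/(-2)) = 1*((½)*(-½)*6) = 1*(-3/2) = -3/2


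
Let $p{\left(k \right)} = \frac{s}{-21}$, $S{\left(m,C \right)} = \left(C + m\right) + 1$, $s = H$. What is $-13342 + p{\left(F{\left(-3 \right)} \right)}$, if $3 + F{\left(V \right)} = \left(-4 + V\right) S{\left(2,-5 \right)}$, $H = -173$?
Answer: $- \frac{280009}{21} \approx -13334.0$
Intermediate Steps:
$s = -173$
$S{\left(m,C \right)} = 1 + C + m$
$F{\left(V \right)} = 5 - 2 V$ ($F{\left(V \right)} = -3 + \left(-4 + V\right) \left(1 - 5 + 2\right) = -3 + \left(-4 + V\right) \left(-2\right) = -3 - \left(-8 + 2 V\right) = 5 - 2 V$)
$p{\left(k \right)} = \frac{173}{21}$ ($p{\left(k \right)} = - \frac{173}{-21} = \left(-173\right) \left(- \frac{1}{21}\right) = \frac{173}{21}$)
$-13342 + p{\left(F{\left(-3 \right)} \right)} = -13342 + \frac{173}{21} = - \frac{280009}{21}$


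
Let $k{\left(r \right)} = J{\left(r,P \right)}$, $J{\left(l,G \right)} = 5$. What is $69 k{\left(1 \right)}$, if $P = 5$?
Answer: $345$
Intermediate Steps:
$k{\left(r \right)} = 5$
$69 k{\left(1 \right)} = 69 \cdot 5 = 345$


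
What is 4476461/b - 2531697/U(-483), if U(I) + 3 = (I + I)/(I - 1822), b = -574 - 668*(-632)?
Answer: 91122632067617/92892974 ≈ 9.8094e+5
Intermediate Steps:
b = 421602 (b = -574 + 422176 = 421602)
U(I) = -3 + 2*I/(-1822 + I) (U(I) = -3 + (I + I)/(I - 1822) = -3 + (2*I)/(-1822 + I) = -3 + 2*I/(-1822 + I))
4476461/b - 2531697/U(-483) = 4476461/421602 - 2531697*(-1822 - 483)/(5466 - 1*(-483)) = 4476461*(1/421602) - 2531697*(-2305/(5466 + 483)) = 4476461/421602 - 2531697/((-1/2305*5949)) = 4476461/421602 - 2531697/(-5949/2305) = 4476461/421602 - 2531697*(-2305/5949) = 4476461/421602 + 1945187195/1983 = 91122632067617/92892974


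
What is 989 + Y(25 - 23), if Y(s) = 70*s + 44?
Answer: 1173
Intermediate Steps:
Y(s) = 44 + 70*s
989 + Y(25 - 23) = 989 + (44 + 70*(25 - 23)) = 989 + (44 + 70*2) = 989 + (44 + 140) = 989 + 184 = 1173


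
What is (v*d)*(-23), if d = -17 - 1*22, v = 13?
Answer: 11661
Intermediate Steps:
d = -39 (d = -17 - 22 = -39)
(v*d)*(-23) = (13*(-39))*(-23) = -507*(-23) = 11661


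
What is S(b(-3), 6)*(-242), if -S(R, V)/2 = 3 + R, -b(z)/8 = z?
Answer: 13068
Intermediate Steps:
b(z) = -8*z
S(R, V) = -6 - 2*R (S(R, V) = -2*(3 + R) = -6 - 2*R)
S(b(-3), 6)*(-242) = (-6 - (-16)*(-3))*(-242) = (-6 - 2*24)*(-242) = (-6 - 48)*(-242) = -54*(-242) = 13068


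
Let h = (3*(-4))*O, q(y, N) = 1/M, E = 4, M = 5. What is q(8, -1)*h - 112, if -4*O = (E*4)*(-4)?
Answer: -752/5 ≈ -150.40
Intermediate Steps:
q(y, N) = ⅕ (q(y, N) = 1/5 = ⅕)
O = 16 (O = -4*4*(-4)/4 = -4*(-4) = -¼*(-64) = 16)
h = -192 (h = (3*(-4))*16 = -12*16 = -192)
q(8, -1)*h - 112 = (⅕)*(-192) - 112 = -192/5 - 112 = -752/5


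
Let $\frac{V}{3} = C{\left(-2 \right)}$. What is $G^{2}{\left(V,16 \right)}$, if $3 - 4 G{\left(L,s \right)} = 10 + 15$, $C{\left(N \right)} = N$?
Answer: $\frac{121}{4} \approx 30.25$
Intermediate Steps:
$V = -6$ ($V = 3 \left(-2\right) = -6$)
$G{\left(L,s \right)} = - \frac{11}{2}$ ($G{\left(L,s \right)} = \frac{3}{4} - \frac{10 + 15}{4} = \frac{3}{4} - \frac{25}{4} = - \frac{11}{2}$)
$G^{2}{\left(V,16 \right)} = \left(- \frac{11}{2}\right)^{2} = \frac{121}{4}$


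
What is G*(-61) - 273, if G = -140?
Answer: 8267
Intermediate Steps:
G*(-61) - 273 = -140*(-61) - 273 = 8540 - 273 = 8267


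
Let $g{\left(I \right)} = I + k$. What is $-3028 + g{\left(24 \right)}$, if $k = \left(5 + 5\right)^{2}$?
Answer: $-2904$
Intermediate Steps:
$k = 100$ ($k = 10^{2} = 100$)
$g{\left(I \right)} = 100 + I$ ($g{\left(I \right)} = I + 100 = 100 + I$)
$-3028 + g{\left(24 \right)} = -3028 + \left(100 + 24\right) = -3028 + 124 = -2904$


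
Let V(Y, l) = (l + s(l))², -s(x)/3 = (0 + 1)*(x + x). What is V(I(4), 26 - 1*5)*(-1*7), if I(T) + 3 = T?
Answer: -77175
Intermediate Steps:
I(T) = -3 + T
s(x) = -6*x (s(x) = -3*(0 + 1)*(x + x) = -3*2*x = -6*x)
V(Y, l) = 25*l² (V(Y, l) = (l - 6*l)² = (-5*l)² = 25*l²)
V(I(4), 26 - 1*5)*(-1*7) = (25*(26 - 1*5)²)*(-1*7) = (25*(26 - 5)²)*(-7) = (25*21²)*(-7) = (25*441)*(-7) = 11025*(-7) = -77175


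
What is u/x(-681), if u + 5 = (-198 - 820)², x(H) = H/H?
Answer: 1036319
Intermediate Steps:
x(H) = 1
u = 1036319 (u = -5 + (-198 - 820)² = -5 + (-1018)² = -5 + 1036324 = 1036319)
u/x(-681) = 1036319/1 = 1036319*1 = 1036319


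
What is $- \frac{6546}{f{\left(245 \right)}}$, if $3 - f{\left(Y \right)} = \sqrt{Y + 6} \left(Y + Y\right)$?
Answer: $\frac{19638}{60265091} + \frac{3207540 \sqrt{251}}{60265091} \approx 0.84355$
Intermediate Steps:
$f{\left(Y \right)} = 3 - 2 Y \sqrt{6 + Y}$ ($f{\left(Y \right)} = 3 - \sqrt{Y + 6} \left(Y + Y\right) = 3 - \sqrt{6 + Y} 2 Y = 3 - 2 Y \sqrt{6 + Y}$)
$- \frac{6546}{f{\left(245 \right)}} = - \frac{6546}{3 - 490 \sqrt{6 + 245}} = - \frac{6546}{3 - 490 \sqrt{251}}$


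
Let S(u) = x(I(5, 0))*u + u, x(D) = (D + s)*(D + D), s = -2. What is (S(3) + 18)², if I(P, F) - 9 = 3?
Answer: 549081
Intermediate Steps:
I(P, F) = 12 (I(P, F) = 9 + 3 = 12)
x(D) = 2*D*(-2 + D) (x(D) = (D - 2)*(D + D) = (-2 + D)*(2*D) = 2*D*(-2 + D))
S(u) = 241*u (S(u) = (2*12*(-2 + 12))*u + u = (2*12*10)*u + u = 240*u + u = 241*u)
(S(3) + 18)² = (241*3 + 18)² = (723 + 18)² = 741² = 549081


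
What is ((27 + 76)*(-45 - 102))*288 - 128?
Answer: -4360736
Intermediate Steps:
((27 + 76)*(-45 - 102))*288 - 128 = (103*(-147))*288 - 128 = -15141*288 - 128 = -4360608 - 128 = -4360736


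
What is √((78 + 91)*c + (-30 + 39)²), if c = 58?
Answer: √9883 ≈ 99.413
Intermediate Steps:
√((78 + 91)*c + (-30 + 39)²) = √((78 + 91)*58 + (-30 + 39)²) = √(169*58 + 9²) = √(9802 + 81) = √9883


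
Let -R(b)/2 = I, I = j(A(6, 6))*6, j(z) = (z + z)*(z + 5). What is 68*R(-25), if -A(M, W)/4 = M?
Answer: -744192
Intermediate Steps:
A(M, W) = -4*M
j(z) = 2*z*(5 + z) (j(z) = (2*z)*(5 + z) = 2*z*(5 + z))
I = 5472 (I = (2*(-4*6)*(5 - 4*6))*6 = (2*(-24)*(5 - 24))*6 = (2*(-24)*(-19))*6 = 912*6 = 5472)
R(b) = -10944 (R(b) = -2*5472 = -10944)
68*R(-25) = 68*(-10944) = -744192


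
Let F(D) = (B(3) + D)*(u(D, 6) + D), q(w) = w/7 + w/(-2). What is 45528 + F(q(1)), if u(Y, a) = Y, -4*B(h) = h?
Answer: 8923643/196 ≈ 45529.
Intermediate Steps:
q(w) = -5*w/14 (q(w) = w*(⅐) + w*(-½) = w/7 - w/2 = -5*w/14)
B(h) = -h/4
F(D) = 2*D*(-¾ + D) (F(D) = (-¼*3 + D)*(D + D) = (-¾ + D)*(2*D) = 2*D*(-¾ + D))
45528 + F(q(1)) = 45528 + (-5/14*1)*(-3 + 4*(-5/14*1))/2 = 45528 + (½)*(-5/14)*(-3 + 4*(-5/14)) = 45528 + (½)*(-5/14)*(-3 - 10/7) = 45528 + (½)*(-5/14)*(-31/7) = 45528 + 155/196 = 8923643/196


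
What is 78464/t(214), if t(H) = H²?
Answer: 19616/11449 ≈ 1.7133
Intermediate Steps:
78464/t(214) = 78464/(214²) = 78464/45796 = 78464*(1/45796) = 19616/11449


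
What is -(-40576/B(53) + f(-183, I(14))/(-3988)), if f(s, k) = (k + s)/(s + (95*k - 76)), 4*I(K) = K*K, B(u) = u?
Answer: 355673955873/464578072 ≈ 765.58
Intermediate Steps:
I(K) = K²/4 (I(K) = (K*K)/4 = K²/4)
f(s, k) = (k + s)/(-76 + s + 95*k) (f(s, k) = (k + s)/(s + (-76 + 95*k)) = (k + s)/(-76 + s + 95*k))
-(-40576/B(53) + f(-183, I(14))/(-3988)) = -(-40576/53 + (((¼)*14² - 183)/(-76 - 183 + 95*((¼)*14²)))/(-3988)) = -(-40576*1/53 + (((¼)*196 - 183)/(-76 - 183 + 95*((¼)*196)))*(-1/3988)) = -(-40576/53 + ((49 - 183)/(-76 - 183 + 95*49))*(-1/3988)) = -(-40576/53 + (-134/(-76 - 183 + 4655))*(-1/3988)) = -(-40576/53 + (-134/4396)*(-1/3988)) = -(-40576/53 + ((1/4396)*(-134))*(-1/3988)) = -(-40576/53 - 67/2198*(-1/3988)) = -(-40576/53 + 67/8765624) = -1*(-355673955873/464578072) = 355673955873/464578072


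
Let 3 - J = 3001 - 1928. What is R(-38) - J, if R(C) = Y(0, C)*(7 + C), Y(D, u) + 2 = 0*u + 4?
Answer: 1008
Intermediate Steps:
Y(D, u) = 2 (Y(D, u) = -2 + (0*u + 4) = -2 + (0 + 4) = -2 + 4 = 2)
R(C) = 14 + 2*C (R(C) = 2*(7 + C) = 14 + 2*C)
J = -1070 (J = 3 - (3001 - 1928) = 3 - 1*1073 = 3 - 1073 = -1070)
R(-38) - J = (14 + 2*(-38)) - 1*(-1070) = (14 - 76) + 1070 = -62 + 1070 = 1008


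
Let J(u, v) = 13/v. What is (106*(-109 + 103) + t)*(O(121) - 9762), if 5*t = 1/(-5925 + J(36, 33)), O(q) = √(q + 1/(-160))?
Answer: 3034655310033/488780 - 5595553737*√2390/39102400 ≈ 6.2016e+6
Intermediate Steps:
O(q) = √(-1/160 + q) (O(q) = √(q - 1/160) = √(-1/160 + q))
t = -33/977560 (t = 1/(5*(-5925 + 13/33)) = 1/(5*(-195512/33)) = (⅕)*(-33/195512) = -33/977560 ≈ -3.3758e-5)
(106*(-109 + 103) + t)*(O(121) - 9762) = (106*(-109 + 103) - 33/977560)*(√(-10 + 1600*121)/40 - 9762) = (106*(-6) - 33/977560)*(√(-10 + 193600)/40 - 9762) = (-636 - 33/977560)*(√193590/40 - 9762) = -621728193*((9*√2390)/40 - 9762)/977560 = -621728193*(9*√2390/40 - 9762)/977560 = -621728193*(-9762 + 9*√2390/40)/977560 = 3034655310033/488780 - 5595553737*√2390/39102400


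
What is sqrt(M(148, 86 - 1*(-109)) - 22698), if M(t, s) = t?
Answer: 5*I*sqrt(902) ≈ 150.17*I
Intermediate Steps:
sqrt(M(148, 86 - 1*(-109)) - 22698) = sqrt(148 - 22698) = sqrt(-22550) = 5*I*sqrt(902)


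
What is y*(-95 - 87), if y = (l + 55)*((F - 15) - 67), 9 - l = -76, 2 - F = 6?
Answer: 2191280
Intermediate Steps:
F = -4 (F = 2 - 1*6 = 2 - 6 = -4)
l = 85 (l = 9 - 1*(-76) = 9 + 76 = 85)
y = -12040 (y = (85 + 55)*((-4 - 15) - 67) = 140*(-19 - 67) = 140*(-86) = -12040)
y*(-95 - 87) = -12040*(-95 - 87) = -12040*(-182) = 2191280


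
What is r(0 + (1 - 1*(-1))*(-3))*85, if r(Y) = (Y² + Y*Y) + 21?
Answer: 7905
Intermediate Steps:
r(Y) = 21 + 2*Y² (r(Y) = (Y² + Y²) + 21 = 2*Y² + 21 = 21 + 2*Y²)
r(0 + (1 - 1*(-1))*(-3))*85 = (21 + 2*(0 + (1 - 1*(-1))*(-3))²)*85 = (21 + 2*(0 + (1 + 1)*(-3))²)*85 = (21 + 2*(0 + 2*(-3))²)*85 = (21 + 2*(0 - 6)²)*85 = (21 + 2*(-6)²)*85 = (21 + 2*36)*85 = (21 + 72)*85 = 93*85 = 7905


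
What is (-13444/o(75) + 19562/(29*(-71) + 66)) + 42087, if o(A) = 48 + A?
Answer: 10287965075/245139 ≈ 41968.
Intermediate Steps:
(-13444/o(75) + 19562/(29*(-71) + 66)) + 42087 = (-13444/(48 + 75) + 19562/(29*(-71) + 66)) + 42087 = (-13444/123 + 19562/(-2059 + 66)) + 42087 = (-13444*1/123 + 19562/(-1993)) + 42087 = (-13444/123 + 19562*(-1/1993)) + 42087 = (-13444/123 - 19562/1993) + 42087 = -29200018/245139 + 42087 = 10287965075/245139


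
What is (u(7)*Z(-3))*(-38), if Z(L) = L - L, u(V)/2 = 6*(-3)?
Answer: 0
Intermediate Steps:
u(V) = -36 (u(V) = 2*(6*(-3)) = 2*(-18) = -36)
Z(L) = 0
(u(7)*Z(-3))*(-38) = -36*0*(-38) = 0*(-38) = 0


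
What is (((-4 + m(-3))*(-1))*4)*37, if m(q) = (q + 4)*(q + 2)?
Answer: 740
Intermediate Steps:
m(q) = (2 + q)*(4 + q) (m(q) = (4 + q)*(2 + q) = (2 + q)*(4 + q))
(((-4 + m(-3))*(-1))*4)*37 = (((-4 + (8 + (-3)² + 6*(-3)))*(-1))*4)*37 = (((-4 + (8 + 9 - 18))*(-1))*4)*37 = (((-4 - 1)*(-1))*4)*37 = (-5*(-1)*4)*37 = (5*4)*37 = 20*37 = 740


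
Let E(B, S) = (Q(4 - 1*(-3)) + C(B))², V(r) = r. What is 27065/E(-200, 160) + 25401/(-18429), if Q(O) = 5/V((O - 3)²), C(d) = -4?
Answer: 42533161893/21383783 ≈ 1989.0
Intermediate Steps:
Q(O) = 5/(-3 + O)² (Q(O) = 5/((O - 3)²) = 5/((-3 + O)²) = 5/(-3 + O)²)
E(B, S) = 3481/256 (E(B, S) = (5/(-3 + (4 - 1*(-3)))² - 4)² = (5/(-3 + (4 + 3))² - 4)² = (5/(-3 + 7)² - 4)² = (5/4² - 4)² = (5*(1/16) - 4)² = (5/16 - 4)² = (-59/16)² = 3481/256)
27065/E(-200, 160) + 25401/(-18429) = 27065/(3481/256) + 25401/(-18429) = 27065*(256/3481) + 25401*(-1/18429) = 6928640/3481 - 8467/6143 = 42533161893/21383783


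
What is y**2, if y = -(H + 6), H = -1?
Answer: 25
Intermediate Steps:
y = -5 (y = -(-1 + 6) = -1*5 = -5)
y**2 = (-5)**2 = 25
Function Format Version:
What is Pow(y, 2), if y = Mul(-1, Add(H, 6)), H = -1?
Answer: 25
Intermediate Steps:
y = -5 (y = Mul(-1, Add(-1, 6)) = Mul(-1, 5) = -5)
Pow(y, 2) = Pow(-5, 2) = 25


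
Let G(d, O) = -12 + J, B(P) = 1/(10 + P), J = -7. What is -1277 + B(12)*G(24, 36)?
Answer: -28113/22 ≈ -1277.9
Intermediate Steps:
G(d, O) = -19 (G(d, O) = -12 - 7 = -19)
-1277 + B(12)*G(24, 36) = -1277 - 19/(10 + 12) = -1277 - 19/22 = -28113/22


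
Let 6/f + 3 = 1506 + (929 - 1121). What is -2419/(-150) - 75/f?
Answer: -1227853/75 ≈ -16371.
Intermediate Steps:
f = 2/437 (f = 6/(-3 + (1506 + (929 - 1121))) = 6/(-3 + (1506 - 192)) = 6/(-3 + 1314) = 6/1311 = 6*(1/1311) = 2/437 ≈ 0.0045767)
-2419/(-150) - 75/f = -2419/(-150) - 75/2/437 = -2419*(-1/150) - 75*437/2 = 2419/150 - 32775/2 = -1227853/75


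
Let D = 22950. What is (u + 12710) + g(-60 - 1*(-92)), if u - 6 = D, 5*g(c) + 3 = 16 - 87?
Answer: 178256/5 ≈ 35651.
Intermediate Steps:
g(c) = -74/5 (g(c) = -⅗ + (16 - 87)/5 = -⅗ + (⅕)*(-71) = -⅗ - 71/5 = -74/5)
u = 22956 (u = 6 + 22950 = 22956)
(u + 12710) + g(-60 - 1*(-92)) = (22956 + 12710) - 74/5 = 35666 - 74/5 = 178256/5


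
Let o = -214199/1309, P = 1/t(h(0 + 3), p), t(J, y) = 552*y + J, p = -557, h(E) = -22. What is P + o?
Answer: -65863195023/402499174 ≈ -163.64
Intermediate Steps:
t(J, y) = J + 552*y
P = -1/307486 (P = 1/(-22 + 552*(-557)) = 1/(-22 - 307464) = 1/(-307486) = -1/307486 ≈ -3.2522e-6)
o = -214199/1309 ≈ -163.64
P + o = -1/307486 - 214199/1309 = -65863195023/402499174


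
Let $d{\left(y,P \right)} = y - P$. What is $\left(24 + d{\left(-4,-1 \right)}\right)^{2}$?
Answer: $441$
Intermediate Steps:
$\left(24 + d{\left(-4,-1 \right)}\right)^{2} = \left(24 - 3\right)^{2} = 21^{2} = 441$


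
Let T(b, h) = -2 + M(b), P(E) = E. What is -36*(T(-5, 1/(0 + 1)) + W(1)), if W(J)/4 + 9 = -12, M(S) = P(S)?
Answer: 3276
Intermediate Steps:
M(S) = S
T(b, h) = -2 + b
W(J) = -84 (W(J) = -36 + 4*(-12) = -36 - 48 = -84)
-36*(T(-5, 1/(0 + 1)) + W(1)) = -36*((-2 - 5) - 84) = -36*(-7 - 84) = -36*(-91) = 3276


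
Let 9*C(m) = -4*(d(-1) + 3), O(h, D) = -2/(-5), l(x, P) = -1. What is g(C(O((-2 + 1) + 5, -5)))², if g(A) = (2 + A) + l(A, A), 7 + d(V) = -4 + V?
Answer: 25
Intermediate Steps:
O(h, D) = ⅖ (O(h, D) = -2*(-⅕) = ⅖)
d(V) = -11 + V (d(V) = -7 + (-4 + V) = -11 + V)
C(m) = 4 (C(m) = (-4*((-11 - 1) + 3))/9 = (-4*(-12 + 3))/9 = (-4*(-9))/9 = (⅑)*36 = 4)
g(A) = 1 + A (g(A) = (2 + A) - 1 = 1 + A)
g(C(O((-2 + 1) + 5, -5)))² = (1 + 4)² = 5² = 25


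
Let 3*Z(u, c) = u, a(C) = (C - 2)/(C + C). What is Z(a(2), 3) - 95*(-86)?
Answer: 8170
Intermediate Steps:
a(C) = (-2 + C)/(2*C) (a(C) = (-2 + C)/((2*C)) = (-2 + C)*(1/(2*C)) = (-2 + C)/(2*C))
Z(u, c) = u/3
Z(a(2), 3) - 95*(-86) = ((½)*(-2 + 2)/2)/3 - 95*(-86) = ((½)*(½)*0)/3 + 8170 = (⅓)*0 + 8170 = 0 + 8170 = 8170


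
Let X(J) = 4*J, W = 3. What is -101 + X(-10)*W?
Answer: -221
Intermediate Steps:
-101 + X(-10)*W = -101 + (4*(-10))*3 = -101 - 40*3 = -101 - 120 = -221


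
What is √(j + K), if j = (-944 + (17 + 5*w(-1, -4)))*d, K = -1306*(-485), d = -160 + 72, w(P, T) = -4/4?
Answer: √715426 ≈ 845.83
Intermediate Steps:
w(P, T) = -1 (w(P, T) = -4*¼ = -1)
d = -88
K = 633410
j = 82016 (j = (-944 + (17 + 5*(-1)))*(-88) = (-944 + (17 - 5))*(-88) = (-944 + 12)*(-88) = -932*(-88) = 82016)
√(j + K) = √(82016 + 633410) = √715426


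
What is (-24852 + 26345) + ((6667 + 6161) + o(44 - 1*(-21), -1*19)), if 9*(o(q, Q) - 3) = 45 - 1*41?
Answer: 128920/9 ≈ 14324.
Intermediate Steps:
o(q, Q) = 31/9 (o(q, Q) = 3 + (45 - 1*41)/9 = 3 + (45 - 41)/9 = 3 + (1/9)*4 = 3 + 4/9 = 31/9)
(-24852 + 26345) + ((6667 + 6161) + o(44 - 1*(-21), -1*19)) = (-24852 + 26345) + ((6667 + 6161) + 31/9) = 1493 + (12828 + 31/9) = 1493 + 115483/9 = 128920/9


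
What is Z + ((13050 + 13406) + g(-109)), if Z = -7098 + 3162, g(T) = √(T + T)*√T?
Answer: 22520 - 109*√2 ≈ 22366.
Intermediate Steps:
g(T) = T*√2 (g(T) = √(2*T)*√T = (√2*√T)*√T = T*√2)
Z = -3936
Z + ((13050 + 13406) + g(-109)) = -3936 + ((13050 + 13406) - 109*√2) = -3936 + (26456 - 109*√2) = 22520 - 109*√2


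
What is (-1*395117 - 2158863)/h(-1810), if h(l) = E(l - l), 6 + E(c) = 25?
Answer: -134420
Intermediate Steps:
E(c) = 19 (E(c) = -6 + 25 = 19)
h(l) = 19
(-1*395117 - 2158863)/h(-1810) = (-1*395117 - 2158863)/19 = (-395117 - 2158863)*(1/19) = -2553980*1/19 = -134420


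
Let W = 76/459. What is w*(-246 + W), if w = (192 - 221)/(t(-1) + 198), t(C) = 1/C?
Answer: 3272302/90423 ≈ 36.189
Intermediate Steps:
W = 76/459 (W = 76*(1/459) = 76/459 ≈ 0.16558)
w = -29/197 (w = (192 - 221)/(1/(-1) + 198) = -29/(-1 + 198) = -29/197 ≈ -0.14721)
w*(-246 + W) = -29*(-246 + 76/459)/197 = -29/197*(-112838/459) = 3272302/90423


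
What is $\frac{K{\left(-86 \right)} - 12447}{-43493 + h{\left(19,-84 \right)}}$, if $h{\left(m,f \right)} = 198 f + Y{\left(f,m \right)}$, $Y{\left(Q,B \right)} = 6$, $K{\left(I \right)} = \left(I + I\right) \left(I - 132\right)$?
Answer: $- \frac{25049}{60119} \approx -0.41666$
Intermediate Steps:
$K{\left(I \right)} = 2 I \left(-132 + I\right)$
$h{\left(m,f \right)} = 6 + 198 f$ ($h{\left(m,f \right)} = 198 f + 6 = 6 + 198 f$)
$\frac{K{\left(-86 \right)} - 12447}{-43493 + h{\left(19,-84 \right)}} = \frac{2 \left(-86\right) \left(-132 - 86\right) - 12447}{-43493 + \left(6 + 198 \left(-84\right)\right)} = \frac{2 \left(-86\right) \left(-218\right) - 12447}{-43493 + \left(6 - 16632\right)} = \frac{37496 - 12447}{-43493 - 16626} = \frac{25049}{-60119} = 25049 \left(- \frac{1}{60119}\right) = - \frac{25049}{60119}$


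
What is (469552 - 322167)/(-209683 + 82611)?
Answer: -147385/127072 ≈ -1.1599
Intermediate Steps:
(469552 - 322167)/(-209683 + 82611) = 147385/(-127072) = 147385*(-1/127072) = -147385/127072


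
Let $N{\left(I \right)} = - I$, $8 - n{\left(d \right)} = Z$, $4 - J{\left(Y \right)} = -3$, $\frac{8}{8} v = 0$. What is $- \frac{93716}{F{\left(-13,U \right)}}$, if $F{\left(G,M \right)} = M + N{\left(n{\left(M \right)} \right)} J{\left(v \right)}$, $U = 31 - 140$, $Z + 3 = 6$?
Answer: $\frac{23429}{36} \approx 650.81$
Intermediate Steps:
$v = 0$
$J{\left(Y \right)} = 7$ ($J{\left(Y \right)} = 4 - -3 = 4 + 3 = 7$)
$Z = 3$ ($Z = -3 + 6 = 3$)
$n{\left(d \right)} = 5$ ($n{\left(d \right)} = 8 - 3 = 5$)
$U = -109$ ($U = 31 - 140 = -109$)
$F{\left(G,M \right)} = -35 + M$ ($F{\left(G,M \right)} = M + \left(-1\right) 5 \cdot 7 = M - 35 = -35 + M$)
$- \frac{93716}{F{\left(-13,U \right)}} = - \frac{93716}{-35 - 109} = - \frac{93716}{-144} = \left(-93716\right) \left(- \frac{1}{144}\right) = \frac{23429}{36}$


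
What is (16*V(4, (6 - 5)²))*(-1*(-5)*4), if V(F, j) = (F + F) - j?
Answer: 2240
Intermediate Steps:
V(F, j) = -j + 2*F (V(F, j) = 2*F - j = -j + 2*F)
(16*V(4, (6 - 5)²))*(-1*(-5)*4) = (16*(-(6 - 5)² + 2*4))*(-1*(-5)*4) = (16*(-1*1² + 8))*(5*4) = (16*(-1*1 + 8))*20 = (16*(-1 + 8))*20 = (16*7)*20 = 112*20 = 2240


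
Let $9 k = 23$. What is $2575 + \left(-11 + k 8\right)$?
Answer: $\frac{23260}{9} \approx 2584.4$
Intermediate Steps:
$k = \frac{23}{9}$ ($k = \frac{1}{9} \cdot 23 = \frac{23}{9} \approx 2.5556$)
$2575 + \left(-11 + k 8\right) = 2575 + \left(-11 + \frac{23}{9} \cdot 8\right) = 2575 + \left(-11 + \frac{184}{9}\right) = 2575 + \frac{85}{9} = \frac{23260}{9}$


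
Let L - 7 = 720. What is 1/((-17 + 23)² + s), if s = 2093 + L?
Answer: 1/2856 ≈ 0.00035014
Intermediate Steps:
L = 727 (L = 7 + 720 = 727)
s = 2820 (s = 2093 + 727 = 2820)
1/((-17 + 23)² + s) = 1/((-17 + 23)² + 2820) = 1/(6² + 2820) = 1/(36 + 2820) = 1/2856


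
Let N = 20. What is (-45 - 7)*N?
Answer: -1040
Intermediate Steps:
(-45 - 7)*N = (-45 - 7)*20 = -52*20 = -1040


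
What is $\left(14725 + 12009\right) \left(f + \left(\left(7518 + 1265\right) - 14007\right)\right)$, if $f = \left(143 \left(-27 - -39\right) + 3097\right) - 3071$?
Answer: $-93087788$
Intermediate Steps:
$f = 1742$ ($f = \left(143 \left(-27 + 39\right) + 3097\right) - 3071 = \left(143 \cdot 12 + 3097\right) - 3071 = \left(1716 + 3097\right) - 3071 = 4813 - 3071 = 1742$)
$\left(14725 + 12009\right) \left(f + \left(\left(7518 + 1265\right) - 14007\right)\right) = \left(14725 + 12009\right) \left(1742 + \left(\left(7518 + 1265\right) - 14007\right)\right) = 26734 \left(1742 + \left(8783 - 14007\right)\right) = 26734 \left(1742 - 5224\right) = 26734 \left(-3482\right) = -93087788$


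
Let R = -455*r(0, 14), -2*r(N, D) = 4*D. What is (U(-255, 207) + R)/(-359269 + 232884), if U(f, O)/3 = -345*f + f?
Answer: -55180/25277 ≈ -2.1830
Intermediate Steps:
r(N, D) = -2*D
R = 12740 (R = -(-910)*14 = -455*(-28) = 12740)
U(f, O) = -1032*f (U(f, O) = 3*(-345*f + f) = 3*(-344*f) = -1032*f)
(U(-255, 207) + R)/(-359269 + 232884) = (-1032*(-255) + 12740)/(-359269 + 232884) = (263160 + 12740)/(-126385) = 275900*(-1/126385) = -55180/25277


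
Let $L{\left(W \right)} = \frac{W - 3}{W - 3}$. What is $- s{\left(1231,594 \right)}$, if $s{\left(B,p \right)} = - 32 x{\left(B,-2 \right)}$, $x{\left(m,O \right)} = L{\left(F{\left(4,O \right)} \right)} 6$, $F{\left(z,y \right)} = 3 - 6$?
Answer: $192$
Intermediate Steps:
$F{\left(z,y \right)} = -3$ ($F{\left(z,y \right)} = 3 - 6 = -3$)
$L{\left(W \right)} = 1$ ($L{\left(W \right)} = \frac{-3 + W}{-3 + W} = 1$)
$x{\left(m,O \right)} = 6$ ($x{\left(m,O \right)} = 1 \cdot 6 = 6$)
$s{\left(B,p \right)} = -192$ ($s{\left(B,p \right)} = \left(-32\right) 6 = -192$)
$- s{\left(1231,594 \right)} = \left(-1\right) \left(-192\right) = 192$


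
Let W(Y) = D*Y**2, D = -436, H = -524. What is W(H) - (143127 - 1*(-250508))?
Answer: -120108771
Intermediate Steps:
W(Y) = -436*Y**2
W(H) - (143127 - 1*(-250508)) = -436*(-524)**2 - (143127 - 1*(-250508)) = -436*274576 - (143127 + 250508) = -119715136 - 1*393635 = -119715136 - 393635 = -120108771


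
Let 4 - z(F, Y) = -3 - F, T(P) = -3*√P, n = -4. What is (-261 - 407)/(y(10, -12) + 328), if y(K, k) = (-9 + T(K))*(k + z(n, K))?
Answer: -273212/159991 + 18036*√10/159991 ≈ -1.3512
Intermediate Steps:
z(F, Y) = 7 + F (z(F, Y) = 4 - (-3 - F) = 4 + (3 + F) = 7 + F)
y(K, k) = (-9 - 3*√K)*(3 + k) (y(K, k) = (-9 - 3*√K)*(k + (7 - 4)) = (-9 - 3*√K)*(k + 3) = (-9 - 3*√K)*(3 + k))
(-261 - 407)/(y(10, -12) + 328) = (-261 - 407)/((-27 - 9*(-12) - 9*√10 - 3*(-12)*√10) + 328) = -668/((-27 + 108 - 9*√10 + 36*√10) + 328) = -668/((81 + 27*√10) + 328) = -668/(409 + 27*√10)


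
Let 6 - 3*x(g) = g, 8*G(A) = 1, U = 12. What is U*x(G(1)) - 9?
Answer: 29/2 ≈ 14.500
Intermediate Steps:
G(A) = 1/8 (G(A) = (1/8)*1 = 1/8)
x(g) = 2 - g/3
U*x(G(1)) - 9 = 12*(2 - 1/3*1/8) - 9 = 12*(2 - 1/24) - 9 = 12*(47/24) - 9 = 47/2 - 9 = 29/2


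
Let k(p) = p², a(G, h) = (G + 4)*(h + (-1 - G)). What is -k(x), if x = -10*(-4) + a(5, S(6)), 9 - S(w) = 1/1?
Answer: -3364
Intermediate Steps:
S(w) = 8 (S(w) = 9 - 1/1 = 9 - 1 = 8)
a(G, h) = (4 + G)*(-1 + h - G)
x = 58 (x = -10*(-4) + (-4 - 1*5² - 5*5 + 4*8 + 5*8) = 40 + (-4 - 1*25 - 25 + 32 + 40) = 40 + (-4 - 25 - 25 + 32 + 40) = 40 + 18 = 58)
-k(x) = -1*58² = -1*3364 = -3364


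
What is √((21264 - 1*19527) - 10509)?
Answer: 2*I*√2193 ≈ 93.659*I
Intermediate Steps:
√((21264 - 1*19527) - 10509) = √((21264 - 19527) - 10509) = √(1737 - 10509) = √(-8772) = 2*I*√2193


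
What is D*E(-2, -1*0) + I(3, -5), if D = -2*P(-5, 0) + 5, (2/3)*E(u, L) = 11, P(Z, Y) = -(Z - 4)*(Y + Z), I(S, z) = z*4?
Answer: 3095/2 ≈ 1547.5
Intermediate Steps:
I(S, z) = 4*z
P(Z, Y) = -(-4 + Z)*(Y + Z)
E(u, L) = 33/2 (E(u, L) = (3/2)*11 = 33/2)
D = 95 (D = -2*(-1*(-5)² + 4*0 + 4*(-5) - 1*0*(-5)) + 5 = -2*(-1*25 + 0 - 20 + 0) + 5 = -2*(-25 + 0 - 20 + 0) + 5 = -2*(-45) + 5 = 90 + 5 = 95)
D*E(-2, -1*0) + I(3, -5) = 95*(33/2) + 4*(-5) = 3135/2 - 20 = 3095/2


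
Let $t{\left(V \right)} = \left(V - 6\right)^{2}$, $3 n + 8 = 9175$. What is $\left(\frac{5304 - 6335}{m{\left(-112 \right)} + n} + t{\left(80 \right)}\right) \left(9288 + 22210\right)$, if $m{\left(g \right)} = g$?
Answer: $\frac{1523100373574}{8831} \approx 1.7247 \cdot 10^{8}$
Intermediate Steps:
$n = \frac{9167}{3}$ ($n = - \frac{8}{3} + \frac{1}{3} \cdot 9175 = - \frac{8}{3} + \frac{9175}{3} = \frac{9167}{3} \approx 3055.7$)
$t{\left(V \right)} = \left(-6 + V\right)^{2}$
$\left(\frac{5304 - 6335}{m{\left(-112 \right)} + n} + t{\left(80 \right)}\right) \left(9288 + 22210\right) = \left(\frac{5304 - 6335}{-112 + \frac{9167}{3}} + \left(-6 + 80\right)^{2}\right) \left(9288 + 22210\right) = \left(- \frac{1031}{\frac{8831}{3}} + 74^{2}\right) 31498 = \left(\left(-1031\right) \frac{3}{8831} + 5476\right) 31498 = \left(- \frac{3093}{8831} + 5476\right) 31498 = \frac{48355463}{8831} \cdot 31498 = \frac{1523100373574}{8831}$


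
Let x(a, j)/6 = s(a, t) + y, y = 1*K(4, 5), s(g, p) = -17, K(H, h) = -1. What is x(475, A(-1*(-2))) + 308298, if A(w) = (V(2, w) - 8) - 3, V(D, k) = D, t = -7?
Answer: 308190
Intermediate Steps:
A(w) = -9 (A(w) = (2 - 8) - 3 = -6 - 3 = -9)
y = -1 (y = 1*(-1) = -1)
x(a, j) = -108 (x(a, j) = 6*(-17 - 1) = 6*(-18) = -108)
x(475, A(-1*(-2))) + 308298 = -108 + 308298 = 308190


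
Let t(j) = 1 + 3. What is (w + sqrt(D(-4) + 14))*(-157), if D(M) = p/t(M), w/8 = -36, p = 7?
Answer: 45216 - 471*sqrt(7)/2 ≈ 44593.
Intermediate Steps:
w = -288 (w = 8*(-36) = -288)
t(j) = 4
D(M) = 7/4
(w + sqrt(D(-4) + 14))*(-157) = (-288 + sqrt(7/4 + 14))*(-157) = (-288 + sqrt(63/4))*(-157) = (-288 + 3*sqrt(7)/2)*(-157) = 45216 - 471*sqrt(7)/2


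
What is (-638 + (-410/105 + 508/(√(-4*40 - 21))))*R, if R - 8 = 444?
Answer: -6092960/21 - 229616*I*√181/181 ≈ -2.9014e+5 - 17067.0*I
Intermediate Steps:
R = 452 (R = 8 + 444 = 452)
(-638 + (-410/105 + 508/(√(-4*40 - 21))))*R = (-638 + (-410/105 + 508/(√(-4*40 - 21))))*452 = (-638 + (-410*1/105 + 508/(√(-160 - 21))))*452 = (-638 + (-82/21 + 508/(√(-181))))*452 = (-638 + (-82/21 + 508/((I*√181))))*452 = (-638 + (-82/21 + 508*(-I*√181/181)))*452 = (-638 + (-82/21 - 508*I*√181/181))*452 = (-13480/21 - 508*I*√181/181)*452 = -6092960/21 - 229616*I*√181/181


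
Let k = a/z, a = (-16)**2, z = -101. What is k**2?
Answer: 65536/10201 ≈ 6.4245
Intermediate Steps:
a = 256
k = -256/101 (k = 256/(-101) = 256*(-1/101) = -256/101 ≈ -2.5347)
k**2 = (-256/101)**2 = 65536/10201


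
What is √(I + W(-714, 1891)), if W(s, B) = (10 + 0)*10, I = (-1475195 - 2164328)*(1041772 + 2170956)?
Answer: 6*I*√324799929129 ≈ 3.4195e+6*I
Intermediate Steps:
I = -11692797448744 (I = -3639523*3212728 = -11692797448744)
W(s, B) = 100 (W(s, B) = 10*10 = 100)
√(I + W(-714, 1891)) = √(-11692797448744 + 100) = √(-11692797448644) = 6*I*√324799929129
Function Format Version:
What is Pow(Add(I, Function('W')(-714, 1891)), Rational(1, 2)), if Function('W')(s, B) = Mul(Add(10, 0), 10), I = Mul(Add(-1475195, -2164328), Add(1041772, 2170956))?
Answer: Mul(6, I, Pow(324799929129, Rational(1, 2))) ≈ Mul(3.4195e+6, I)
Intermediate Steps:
I = -11692797448744 (I = Mul(-3639523, 3212728) = -11692797448744)
Function('W')(s, B) = 100 (Function('W')(s, B) = Mul(10, 10) = 100)
Pow(Add(I, Function('W')(-714, 1891)), Rational(1, 2)) = Pow(Add(-11692797448744, 100), Rational(1, 2)) = Pow(-11692797448644, Rational(1, 2)) = Mul(6, I, Pow(324799929129, Rational(1, 2)))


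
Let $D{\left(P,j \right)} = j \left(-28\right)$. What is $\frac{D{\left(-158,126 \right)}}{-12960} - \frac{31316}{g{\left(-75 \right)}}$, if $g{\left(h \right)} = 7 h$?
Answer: $\frac{377507}{6300} \approx 59.922$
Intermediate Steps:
$D{\left(P,j \right)} = - 28 j$
$\frac{D{\left(-158,126 \right)}}{-12960} - \frac{31316}{g{\left(-75 \right)}} = \frac{\left(-28\right) 126}{-12960} - \frac{31316}{7 \left(-75\right)} = \left(-3528\right) \left(- \frac{1}{12960}\right) - \frac{31316}{-525} = \frac{49}{180} - - \frac{31316}{525} = \frac{49}{180} + \frac{31316}{525} = \frac{377507}{6300}$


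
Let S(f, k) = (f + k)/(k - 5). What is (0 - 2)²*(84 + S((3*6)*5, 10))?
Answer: 416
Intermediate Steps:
S(f, k) = (f + k)/(-5 + k)
(0 - 2)²*(84 + S((3*6)*5, 10)) = (0 - 2)²*(84 + ((3*6)*5 + 10)/(-5 + 10)) = (-2)²*(84 + (18*5 + 10)/5) = 4*(84 + (90 + 10)/5) = 4*(84 + (⅕)*100) = 4*(84 + 20) = 4*104 = 416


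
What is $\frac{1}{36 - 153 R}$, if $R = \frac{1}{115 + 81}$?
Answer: $\frac{196}{6903} \approx 0.028393$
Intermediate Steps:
$R = \frac{1}{196} \approx 0.005102$
$\frac{1}{36 - 153 R} = \frac{1}{36 - \frac{153}{196}} = \frac{1}{\frac{6903}{196}} = \frac{196}{6903}$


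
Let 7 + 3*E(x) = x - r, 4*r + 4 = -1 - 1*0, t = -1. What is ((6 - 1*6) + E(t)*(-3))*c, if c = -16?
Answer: -108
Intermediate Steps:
r = -5/4 (r = -1 + (-1 - 1*0)/4 = -1 + (-1 + 0)/4 = -1 + (1/4)*(-1) = -1 - 1/4 = -5/4 ≈ -1.2500)
E(x) = -23/12 + x/3 (E(x) = -7/3 + (x - 1*(-5/4))/3 = -7/3 + (x + 5/4)/3 = -7/3 + (5/4 + x)/3 = -7/3 + (5/12 + x/3) = -23/12 + x/3)
((6 - 1*6) + E(t)*(-3))*c = ((6 - 1*6) + (-23/12 + (1/3)*(-1))*(-3))*(-16) = ((6 - 6) + (-23/12 - 1/3)*(-3))*(-16) = (0 - 9/4*(-3))*(-16) = (0 + 27/4)*(-16) = (27/4)*(-16) = -108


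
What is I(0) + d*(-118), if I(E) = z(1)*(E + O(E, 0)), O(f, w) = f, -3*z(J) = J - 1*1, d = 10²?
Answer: -11800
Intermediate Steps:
d = 100
z(J) = ⅓ - J/3 (z(J) = -(J - 1*1)/3 = -(J - 1)/3 = -(-1 + J)/3 = ⅓ - J/3)
I(E) = 0 (I(E) = (⅓ - ⅓*1)*(E + E) = (⅓ - ⅓)*(2*E) = 0*(2*E) = 0)
I(0) + d*(-118) = 0 + 100*(-118) = 0 - 11800 = -11800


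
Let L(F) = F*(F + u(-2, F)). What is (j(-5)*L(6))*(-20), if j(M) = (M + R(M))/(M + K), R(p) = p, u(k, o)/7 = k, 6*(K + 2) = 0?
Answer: 9600/7 ≈ 1371.4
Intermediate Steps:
K = -2 (K = -2 + (⅙)*0 = -2 + 0 = -2)
u(k, o) = 7*k
j(M) = 2*M/(-2 + M) (j(M) = (M + M)/(M - 2) = (2*M)/(-2 + M) = 2*M/(-2 + M))
L(F) = F*(-14 + F) (L(F) = F*(F + 7*(-2)) = F*(F - 14) = F*(-14 + F))
(j(-5)*L(6))*(-20) = ((2*(-5)/(-2 - 5))*(6*(-14 + 6)))*(-20) = ((2*(-5)/(-7))*(6*(-8)))*(-20) = ((2*(-5)*(-⅐))*(-48))*(-20) = ((10/7)*(-48))*(-20) = -480/7*(-20) = 9600/7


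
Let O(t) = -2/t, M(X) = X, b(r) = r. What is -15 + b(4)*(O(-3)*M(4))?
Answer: -13/3 ≈ -4.3333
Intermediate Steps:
-15 + b(4)*(O(-3)*M(4)) = -15 + 4*(-2/(-3)*4) = -15 + 4*(-2*(-⅓)*4) = -15 + 4*((⅔)*4) = -15 + 4*(8/3) = -15 + 32/3 = -13/3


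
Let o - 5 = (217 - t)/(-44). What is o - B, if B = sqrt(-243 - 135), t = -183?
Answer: -45/11 - 3*I*sqrt(42) ≈ -4.0909 - 19.442*I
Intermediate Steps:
o = -45/11 (o = 5 + (217 - 1*(-183))/(-44) = 5 + (217 + 183)*(-1/44) = 5 + 400*(-1/44) = 5 - 100/11 = -45/11 ≈ -4.0909)
B = 3*I*sqrt(42) (B = sqrt(-378) = 3*I*sqrt(42) ≈ 19.442*I)
o - B = -45/11 - 3*I*sqrt(42)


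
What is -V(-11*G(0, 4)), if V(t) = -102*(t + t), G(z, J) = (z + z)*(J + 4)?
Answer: 0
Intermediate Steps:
G(z, J) = 2*z*(4 + J) (G(z, J) = (2*z)*(4 + J) = 2*z*(4 + J))
V(t) = -204*t
-V(-11*G(0, 4)) = -(-204)*(-22*0*(4 + 4)) = -(-204)*(-22*0*8) = -(-204)*(-11*0) = -(-204)*0 = -1*0 = 0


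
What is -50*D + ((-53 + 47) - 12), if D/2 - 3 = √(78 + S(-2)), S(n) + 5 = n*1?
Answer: -318 - 100*√71 ≈ -1160.6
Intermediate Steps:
S(n) = -5 + n (S(n) = -5 + n*1 = -5 + n)
D = 6 + 2*√71 (D = 6 + 2*√(78 + (-5 - 2)) = 6 + 2*√(78 - 7) = 6 + 2*√71 ≈ 22.852)
-50*D + ((-53 + 47) - 12) = -50*(6 + 2*√71) + ((-53 + 47) - 12) = (-300 - 100*√71) + (-6 - 12) = (-300 - 100*√71) - 18 = -318 - 100*√71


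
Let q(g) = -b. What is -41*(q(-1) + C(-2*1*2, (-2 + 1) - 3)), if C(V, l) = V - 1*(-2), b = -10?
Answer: -328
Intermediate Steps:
q(g) = 10 (q(g) = -1*(-10) = 10)
C(V, l) = 2 + V (C(V, l) = V + 2 = 2 + V)
-41*(q(-1) + C(-2*1*2, (-2 + 1) - 3)) = -41*(10 + (2 - 2*1*2)) = -41*(10 + (2 - 2*2)) = -41*(10 + (2 - 4)) = -41*(10 - 2) = -41*8 = -328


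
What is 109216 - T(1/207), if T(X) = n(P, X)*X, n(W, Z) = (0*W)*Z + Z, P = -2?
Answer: 4679796383/42849 ≈ 1.0922e+5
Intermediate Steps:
n(W, Z) = Z (n(W, Z) = 0*Z + Z = 0 + Z = Z)
T(X) = X² (T(X) = X*X = X²)
109216 - T(1/207) = 109216 - (1/207)² = 109216 - 1*1/42849 = 109216 - 1/42849 = 4679796383/42849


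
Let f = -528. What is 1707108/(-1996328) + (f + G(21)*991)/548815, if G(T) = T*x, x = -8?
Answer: -317576298567/273903687830 ≈ -1.1594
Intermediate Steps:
G(T) = -8*T (G(T) = T*(-8) = -8*T)
1707108/(-1996328) + (f + G(21)*991)/548815 = 1707108/(-1996328) + (-528 - 8*21*991)/548815 = 1707108*(-1/1996328) + (-528 - 168*991)*(1/548815) = -426777/499082 + (-528 - 166488)*(1/548815) = -426777/499082 - 167016*1/548815 = -426777/499082 - 167016/548815 = -317576298567/273903687830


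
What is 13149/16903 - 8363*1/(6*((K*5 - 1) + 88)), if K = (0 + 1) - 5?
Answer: -136073891/6795006 ≈ -20.026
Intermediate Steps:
K = -4 (K = 1 - 5 = -4)
13149/16903 - 8363*1/(6*((K*5 - 1) + 88)) = 13149/16903 - 8363*1/(6*((-4*5 - 1) + 88)) = 13149*(1/16903) - 8363*1/(6*((-20 - 1) + 88)) = 13149/16903 - 8363*1/(6*(-21 + 88)) = 13149/16903 - 8363/(6*67) = 13149/16903 - 8363/402 = -136073891/6795006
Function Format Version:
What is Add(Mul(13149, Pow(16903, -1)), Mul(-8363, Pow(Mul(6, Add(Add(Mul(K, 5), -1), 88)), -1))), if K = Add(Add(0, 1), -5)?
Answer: Rational(-136073891, 6795006) ≈ -20.026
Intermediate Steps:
K = -4 (K = Add(1, -5) = -4)
Add(Mul(13149, Pow(16903, -1)), Mul(-8363, Pow(Mul(6, Add(Add(Mul(K, 5), -1), 88)), -1))) = Add(Mul(13149, Pow(16903, -1)), Mul(-8363, Pow(Mul(6, Add(Add(Mul(-4, 5), -1), 88)), -1))) = Add(Mul(13149, Rational(1, 16903)), Mul(-8363, Pow(Mul(6, Add(Add(-20, -1), 88)), -1))) = Add(Rational(13149, 16903), Mul(-8363, Pow(Mul(6, Add(-21, 88)), -1))) = Add(Rational(13149, 16903), Mul(-8363, Pow(Mul(6, 67), -1))) = Add(Rational(13149, 16903), Mul(-8363, Pow(402, -1))) = Add(Rational(13149, 16903), Mul(-8363, Rational(1, 402))) = Add(Rational(13149, 16903), Rational(-8363, 402)) = Rational(-136073891, 6795006)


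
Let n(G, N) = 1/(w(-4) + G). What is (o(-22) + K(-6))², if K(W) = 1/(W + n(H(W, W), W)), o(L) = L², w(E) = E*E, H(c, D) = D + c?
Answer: 123832384/529 ≈ 2.3409e+5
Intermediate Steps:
w(E) = E²
n(G, N) = 1/(16 + G) (n(G, N) = 1/((-4)² + G) = 1/(16 + G))
K(W) = 1/(W + 1/(16 + 2*W)) (K(W) = 1/(W + 1/(16 + (W + W))) = 1/(W + 1/(16 + 2*W)))
(o(-22) + K(-6))² = ((-22)² + 2*(8 - 6)/(1 + 2*(-6)*(8 - 6)))² = (484 + 2*2/(1 + 2*(-6)*2))² = (484 + 2*2/(1 - 24))² = (484 + 2*2/(-23))² = (484 + 2*(-1/23)*2)² = (484 - 4/23)² = (11128/23)² = 123832384/529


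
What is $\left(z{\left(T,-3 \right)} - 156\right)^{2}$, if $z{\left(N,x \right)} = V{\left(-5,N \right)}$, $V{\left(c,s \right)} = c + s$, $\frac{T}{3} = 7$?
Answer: $19600$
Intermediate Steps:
$T = 21$ ($T = 3 \cdot 7 = 21$)
$z{\left(N,x \right)} = -5 + N$
$\left(z{\left(T,-3 \right)} - 156\right)^{2} = \left(\left(-5 + 21\right) - 156\right)^{2} = \left(16 - 156\right)^{2} = \left(-140\right)^{2} = 19600$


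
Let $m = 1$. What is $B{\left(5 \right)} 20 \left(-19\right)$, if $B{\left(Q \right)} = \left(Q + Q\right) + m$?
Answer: $-4180$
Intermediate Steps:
$B{\left(Q \right)} = 1 + 2 Q$ ($B{\left(Q \right)} = \left(Q + Q\right) + 1 = 2 Q + 1 = 1 + 2 Q$)
$B{\left(5 \right)} 20 \left(-19\right) = \left(1 + 2 \cdot 5\right) 20 \left(-19\right) = \left(1 + 10\right) 20 \left(-19\right) = 11 \cdot 20 \left(-19\right) = 220 \left(-19\right) = -4180$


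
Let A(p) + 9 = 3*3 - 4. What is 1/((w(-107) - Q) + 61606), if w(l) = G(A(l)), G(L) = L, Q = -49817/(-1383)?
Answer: 1383/85145749 ≈ 1.6243e-5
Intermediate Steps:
A(p) = -4 (A(p) = -9 + (3*3 - 4) = -9 + (9 - 4) = -9 + 5 = -4)
Q = 49817/1383 (Q = -49817*(-1/1383) = 49817/1383 ≈ 36.021)
w(l) = -4
1/((w(-107) - Q) + 61606) = 1/((-4 - 1*49817/1383) + 61606) = 1/((-4 - 49817/1383) + 61606) = 1/(-55349/1383 + 61606) = 1/(85145749/1383) = 1383/85145749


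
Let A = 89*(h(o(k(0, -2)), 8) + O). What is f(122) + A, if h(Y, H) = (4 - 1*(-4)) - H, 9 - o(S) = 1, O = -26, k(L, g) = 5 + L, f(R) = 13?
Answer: -2301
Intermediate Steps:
o(S) = 8 (o(S) = 9 - 1*1 = 9 - 1 = 8)
h(Y, H) = 8 - H (h(Y, H) = (4 + 4) - H = 8 - H)
A = -2314 (A = 89*((8 - 1*8) - 26) = 89*((8 - 8) - 26) = 89*(0 - 26) = 89*(-26) = -2314)
f(122) + A = 13 - 2314 = -2301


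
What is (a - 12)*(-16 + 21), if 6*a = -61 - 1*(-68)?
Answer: -325/6 ≈ -54.167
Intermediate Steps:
a = 7/6 (a = (-61 - 1*(-68))/6 = (-61 + 68)/6 = (1/6)*7 = 7/6 ≈ 1.1667)
(a - 12)*(-16 + 21) = (7/6 - 12)*(-16 + 21) = -65/6*5 = -325/6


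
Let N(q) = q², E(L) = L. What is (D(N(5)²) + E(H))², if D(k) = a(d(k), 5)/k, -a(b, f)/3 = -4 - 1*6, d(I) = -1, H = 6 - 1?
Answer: 398161/15625 ≈ 25.482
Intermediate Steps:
H = 5
a(b, f) = 30 (a(b, f) = -3*(-4 - 1*6) = -3*(-4 - 6) = -3*(-10) = 30)
D(k) = 30/k
(D(N(5)²) + E(H))² = (30/((5²)²) + 5)² = (30/(25²) + 5)² = (30/625 + 5)² = (30*(1/625) + 5)² = (6/125 + 5)² = (631/125)² = 398161/15625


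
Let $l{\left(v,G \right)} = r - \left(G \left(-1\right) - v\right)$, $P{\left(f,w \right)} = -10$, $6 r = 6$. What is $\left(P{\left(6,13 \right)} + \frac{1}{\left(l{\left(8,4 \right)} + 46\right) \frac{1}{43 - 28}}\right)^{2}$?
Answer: $\frac{330625}{3481} \approx 94.98$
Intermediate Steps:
$r = 1$ ($r = \frac{1}{6} \cdot 6 = 1$)
$l{\left(v,G \right)} = 1 + G + v$ ($l{\left(v,G \right)} = 1 - \left(G \left(-1\right) - v\right) = 1 - \left(- G - v\right) = 1 + \left(G + v\right) = 1 + G + v$)
$\left(P{\left(6,13 \right)} + \frac{1}{\left(l{\left(8,4 \right)} + 46\right) \frac{1}{43 - 28}}\right)^{2} = \left(-10 + \frac{1}{\left(\left(1 + 4 + 8\right) + 46\right) \frac{1}{43 - 28}}\right)^{2} = \left(-10 + \frac{1}{\left(13 + 46\right) \frac{1}{15}}\right)^{2} = \left(-10 + \frac{1}{59 \cdot \frac{1}{15}}\right)^{2} = \left(-10 + \frac{1}{\frac{59}{15}}\right)^{2} = \left(-10 + \frac{15}{59}\right)^{2} = \left(- \frac{575}{59}\right)^{2} = \frac{330625}{3481}$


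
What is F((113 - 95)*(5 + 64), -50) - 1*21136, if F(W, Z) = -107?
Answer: -21243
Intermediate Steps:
F((113 - 95)*(5 + 64), -50) - 1*21136 = -107 - 1*21136 = -107 - 21136 = -21243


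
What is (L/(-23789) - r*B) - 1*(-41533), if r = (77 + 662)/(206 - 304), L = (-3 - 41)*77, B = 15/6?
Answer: 193742157655/4662644 ≈ 41552.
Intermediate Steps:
B = 5/2 (B = 15*(⅙) = 5/2 ≈ 2.5000)
L = -3388 (L = -44*77 = -3388)
r = -739/98 (r = 739/(-98) = 739*(-1/98) = -739/98 ≈ -7.5408)
(L/(-23789) - r*B) - 1*(-41533) = (-3388/(-23789) - (-739)*5/(98*2)) - 1*(-41533) = (-3388*(-1/23789) - 1*(-3695/196)) + 41533 = (3388/23789 + 3695/196) + 41533 = 88564403/4662644 + 41533 = 193742157655/4662644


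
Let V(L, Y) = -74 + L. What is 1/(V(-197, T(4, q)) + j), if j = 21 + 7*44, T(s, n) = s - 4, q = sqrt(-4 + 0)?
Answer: 1/58 ≈ 0.017241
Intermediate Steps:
q = 2*I (q = sqrt(-4) = 2*I ≈ 2.0*I)
T(s, n) = -4 + s
j = 329 (j = 21 + 308 = 329)
1/(V(-197, T(4, q)) + j) = 1/((-74 - 197) + 329) = 1/(-271 + 329) = 1/58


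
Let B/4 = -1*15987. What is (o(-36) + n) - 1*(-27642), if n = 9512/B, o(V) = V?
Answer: 441334744/15987 ≈ 27606.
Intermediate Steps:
B = -63948 (B = 4*(-1*15987) = 4*(-15987) = -63948)
n = -2378/15987 (n = 9512/(-63948) = 9512*(-1/63948) = -2378/15987 ≈ -0.14875)
(o(-36) + n) - 1*(-27642) = (-36 - 2378/15987) - 1*(-27642) = -577910/15987 + 27642 = 441334744/15987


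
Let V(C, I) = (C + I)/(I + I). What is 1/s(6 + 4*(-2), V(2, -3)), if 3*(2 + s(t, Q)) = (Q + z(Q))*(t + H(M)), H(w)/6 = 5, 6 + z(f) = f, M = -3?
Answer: -9/494 ≈ -0.018219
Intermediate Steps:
z(f) = -6 + f
V(C, I) = (C + I)/(2*I) (V(C, I) = (C + I)/((2*I)) = (C + I)*(1/(2*I)) = (C + I)/(2*I))
H(w) = 30 (H(w) = 6*5 = 30)
s(t, Q) = -2 + (-6 + 2*Q)*(30 + t)/3 (s(t, Q) = -2 + ((Q + (-6 + Q))*(t + 30))/3 = -2 + ((-6 + 2*Q)*(30 + t))/3 = -2 + (-6 + 2*Q)*(30 + t)/3)
1/s(6 + 4*(-2), V(2, -3)) = 1/(-62 - 2*(6 + 4*(-2)) + 20*((1/2)*(2 - 3)/(-3)) + 2*((1/2)*(2 - 3)/(-3))*(6 + 4*(-2))/3) = 1/(-62 - 2*(6 - 8) + 20*((1/2)*(-1/3)*(-1)) + 2*((1/2)*(-1/3)*(-1))*(6 - 8)/3) = 1/(-62 - 2*(-2) + 20*(1/6) + (2/3)*(1/6)*(-2)) = 1/(-62 + 4 + 10/3 - 2/9) = 1/(-494/9) = -9/494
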